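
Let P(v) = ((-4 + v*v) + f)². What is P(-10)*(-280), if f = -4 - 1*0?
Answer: -2369920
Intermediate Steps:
f = -4 (f = -4 + 0 = -4)
P(v) = (-8 + v²)² (P(v) = ((-4 + v*v) - 4)² = ((-4 + v²) - 4)² = (-8 + v²)²)
P(-10)*(-280) = (-8 + (-10)²)²*(-280) = (-8 + 100)²*(-280) = 92²*(-280) = 8464*(-280) = -2369920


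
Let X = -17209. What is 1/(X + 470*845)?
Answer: 1/379941 ≈ 2.6320e-6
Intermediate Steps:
1/(X + 470*845) = 1/(-17209 + 470*845) = 1/(-17209 + 397150) = 1/379941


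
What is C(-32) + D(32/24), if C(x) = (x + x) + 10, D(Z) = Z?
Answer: -158/3 ≈ -52.667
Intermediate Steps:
C(x) = 10 + 2*x (C(x) = 2*x + 10 = 10 + 2*x)
C(-32) + D(32/24) = (10 + 2*(-32)) + 32/24 = (10 - 64) + 32*(1/24) = -54 + 4/3 = -158/3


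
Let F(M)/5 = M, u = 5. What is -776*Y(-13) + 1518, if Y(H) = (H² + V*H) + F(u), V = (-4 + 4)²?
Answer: -149026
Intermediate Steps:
F(M) = 5*M
V = 0 (V = 0² = 0)
Y(H) = 25 + H² (Y(H) = (H² + 0*H) + 5*5 = (H² + 0) + 25 = H² + 25 = 25 + H²)
-776*Y(-13) + 1518 = -776*(25 + (-13)²) + 1518 = -776*(25 + 169) + 1518 = -776*194 + 1518 = -150544 + 1518 = -149026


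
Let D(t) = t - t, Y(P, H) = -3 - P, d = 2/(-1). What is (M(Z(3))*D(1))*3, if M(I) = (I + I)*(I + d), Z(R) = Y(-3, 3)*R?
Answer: 0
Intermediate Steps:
d = -2 (d = 2*(-1) = -2)
D(t) = 0
Z(R) = 0 (Z(R) = (-3 - 1*(-3))*R = (-3 + 3)*R = 0*R = 0)
M(I) = 2*I*(-2 + I) (M(I) = (I + I)*(I - 2) = (2*I)*(-2 + I) = 2*I*(-2 + I))
(M(Z(3))*D(1))*3 = ((2*0*(-2 + 0))*0)*3 = ((2*0*(-2))*0)*3 = (0*0)*3 = 0*3 = 0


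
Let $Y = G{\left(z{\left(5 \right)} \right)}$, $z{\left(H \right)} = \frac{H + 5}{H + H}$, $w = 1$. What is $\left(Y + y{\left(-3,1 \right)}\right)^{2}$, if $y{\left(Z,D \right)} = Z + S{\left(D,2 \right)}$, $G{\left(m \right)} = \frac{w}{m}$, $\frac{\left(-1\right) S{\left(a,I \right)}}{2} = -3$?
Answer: $16$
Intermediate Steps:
$z{\left(H \right)} = \frac{5 + H}{2 H}$
$S{\left(a,I \right)} = 6$ ($S{\left(a,I \right)} = \left(-2\right) \left(-3\right) = 6$)
$G{\left(m \right)} = \frac{1}{m}$ ($G{\left(m \right)} = 1 \frac{1}{m} = \frac{1}{m}$)
$y{\left(Z,D \right)} = 6 + Z$ ($y{\left(Z,D \right)} = Z + 6 = 6 + Z$)
$Y = 1$ ($Y = \frac{1}{\frac{1}{2} \cdot \frac{1}{5} \left(5 + 5\right)} = \frac{1}{\frac{1}{2} \cdot \frac{1}{5} \cdot 10} = 1^{-1} = 1$)
$\left(Y + y{\left(-3,1 \right)}\right)^{2} = \left(1 + \left(6 - 3\right)\right)^{2} = \left(1 + 3\right)^{2} = 4^{2} = 16$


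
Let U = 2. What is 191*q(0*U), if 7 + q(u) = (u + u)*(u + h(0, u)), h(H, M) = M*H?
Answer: -1337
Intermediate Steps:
h(H, M) = H*M
q(u) = -7 + 2*u² (q(u) = -7 + (u + u)*(u + 0*u) = -7 + (2*u)*(u + 0) = -7 + (2*u)*u = -7 + 2*u²)
191*q(0*U) = 191*(-7 + 2*(0*2)²) = 191*(-7 + 2*0²) = 191*(-7 + 2*0) = 191*(-7 + 0) = 191*(-7) = -1337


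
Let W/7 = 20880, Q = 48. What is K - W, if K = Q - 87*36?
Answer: -149244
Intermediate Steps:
K = -3084 (K = 48 - 87*36 = 48 - 3132 = -3084)
W = 146160 (W = 7*20880 = 146160)
K - W = -3084 - 1*146160 = -3084 - 146160 = -149244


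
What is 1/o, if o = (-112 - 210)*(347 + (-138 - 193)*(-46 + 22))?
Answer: -1/2669702 ≈ -3.7457e-7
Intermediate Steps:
o = -2669702 (o = -322*(347 - 331*(-24)) = -322*(347 + 7944) = -322*8291 = -2669702)
1/o = 1/(-2669702) = -1/2669702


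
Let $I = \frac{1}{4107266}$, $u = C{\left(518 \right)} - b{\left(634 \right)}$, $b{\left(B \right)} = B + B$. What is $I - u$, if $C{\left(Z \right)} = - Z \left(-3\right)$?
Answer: $- \frac{1174678075}{4107266} \approx -286.0$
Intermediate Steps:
$b{\left(B \right)} = 2 B$
$C{\left(Z \right)} = 3 Z$
$u = 286$ ($u = 3 \cdot 518 - 2 \cdot 634 = 1554 - 1268 = 286$)
$I = \frac{1}{4107266} \approx 2.4347 \cdot 10^{-7}$
$I - u = \frac{1}{4107266} - 286 = - \frac{1174678075}{4107266}$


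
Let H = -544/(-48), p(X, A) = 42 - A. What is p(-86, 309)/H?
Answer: -801/34 ≈ -23.559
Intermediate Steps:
H = 34/3 (H = -544*(-1/48) = 34/3 ≈ 11.333)
p(-86, 309)/H = (42 - 1*309)/(34/3) = (42 - 309)*(3/34) = -267*3/34 = -801/34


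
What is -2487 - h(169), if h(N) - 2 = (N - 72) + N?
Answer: -2755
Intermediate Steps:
h(N) = -70 + 2*N (h(N) = 2 + ((N - 72) + N) = 2 + ((-72 + N) + N) = 2 + (-72 + 2*N) = -70 + 2*N)
-2487 - h(169) = -2487 - (-70 + 2*169) = -2487 - (-70 + 338) = -2487 - 1*268 = -2487 - 268 = -2755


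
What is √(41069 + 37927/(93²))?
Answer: 2*√88810927/93 ≈ 202.67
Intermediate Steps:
√(41069 + 37927/(93²)) = √(41069 + 37927/8649) = √(355243708/8649) = 2*√88810927/93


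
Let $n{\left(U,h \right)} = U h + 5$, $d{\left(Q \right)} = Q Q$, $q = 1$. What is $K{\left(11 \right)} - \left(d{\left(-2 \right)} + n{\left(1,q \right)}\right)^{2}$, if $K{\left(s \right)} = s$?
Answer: $-89$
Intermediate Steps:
$d{\left(Q \right)} = Q^{2}$
$n{\left(U,h \right)} = 5 + U h$
$K{\left(11 \right)} - \left(d{\left(-2 \right)} + n{\left(1,q \right)}\right)^{2} = 11 - \left(\left(-2\right)^{2} + \left(5 + 1 \cdot 1\right)\right)^{2} = 11 - \left(4 + \left(5 + 1\right)\right)^{2} = 11 - \left(4 + 6\right)^{2} = 11 - 10^{2} = 11 - 100 = -89$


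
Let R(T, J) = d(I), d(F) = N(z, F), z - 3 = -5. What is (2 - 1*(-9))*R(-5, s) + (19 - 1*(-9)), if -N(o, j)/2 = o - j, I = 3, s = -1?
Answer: 138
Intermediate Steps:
z = -2 (z = 3 - 5 = -2)
N(o, j) = -2*o + 2*j (N(o, j) = -2*(o - j) = -2*o + 2*j)
d(F) = 4 + 2*F (d(F) = -2*(-2) + 2*F = 4 + 2*F)
R(T, J) = 10 (R(T, J) = 4 + 2*3 = 4 + 6 = 10)
(2 - 1*(-9))*R(-5, s) + (19 - 1*(-9)) = (2 - 1*(-9))*10 + (19 - 1*(-9)) = (2 + 9)*10 + (19 + 9) = 11*10 + 28 = 110 + 28 = 138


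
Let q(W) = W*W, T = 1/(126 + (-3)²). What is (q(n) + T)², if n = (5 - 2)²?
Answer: 119596096/18225 ≈ 6562.2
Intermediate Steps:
T = 1/135 (T = 1/(126 + 9) = 1/135 ≈ 0.0074074)
n = 9 (n = 3² = 9)
q(W) = W²
(q(n) + T)² = (9² + 1/135)² = (81 + 1/135)² = (10936/135)² = 119596096/18225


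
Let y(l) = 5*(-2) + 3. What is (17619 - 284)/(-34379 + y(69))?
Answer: -17335/34386 ≈ -0.50413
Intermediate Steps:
y(l) = -7 (y(l) = -10 + 3 = -7)
(17619 - 284)/(-34379 + y(69)) = (17619 - 284)/(-34379 - 7) = 17335/(-34386) = 17335*(-1/34386) = -17335/34386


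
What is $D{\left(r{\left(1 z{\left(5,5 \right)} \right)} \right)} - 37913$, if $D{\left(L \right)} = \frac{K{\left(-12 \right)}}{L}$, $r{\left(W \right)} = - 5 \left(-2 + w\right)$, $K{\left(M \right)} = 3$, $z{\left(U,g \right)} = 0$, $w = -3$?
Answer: $- \frac{947822}{25} \approx -37913.0$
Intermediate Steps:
$r{\left(W \right)} = 25$ ($r{\left(W \right)} = - 5 \left(-2 - 3\right) = \left(-5\right) \left(-5\right) = 25$)
$D{\left(L \right)} = \frac{3}{L}$
$D{\left(r{\left(1 z{\left(5,5 \right)} \right)} \right)} - 37913 = \frac{3}{25} - 37913 = - \frac{947822}{25}$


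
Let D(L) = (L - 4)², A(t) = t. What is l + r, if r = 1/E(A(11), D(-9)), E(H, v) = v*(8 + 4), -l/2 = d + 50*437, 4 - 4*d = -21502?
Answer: -110430683/2028 ≈ -54453.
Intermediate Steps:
d = 10753/2 (d = 1 - ¼*(-21502) = 1 + 10751/2 = 10753/2 ≈ 5376.5)
D(L) = (-4 + L)²
l = -54453 (l = -2*(10753/2 + 50*437) = -2*(10753/2 + 21850) = -2*54453/2 = -54453)
E(H, v) = 12*v (E(H, v) = v*12 = 12*v)
r = 1/2028 (r = 1/(12*(-4 - 9)²) = 1/(12*(-13)²) = 1/(12*169) = 1/2028 ≈ 0.00049310)
l + r = -54453 + 1/2028 = -110430683/2028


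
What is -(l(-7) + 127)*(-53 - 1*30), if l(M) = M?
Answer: 9960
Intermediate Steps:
-(l(-7) + 127)*(-53 - 1*30) = -(-7 + 127)*(-53 - 1*30) = -120*(-53 - 30) = -120*(-83) = -1*(-9960) = 9960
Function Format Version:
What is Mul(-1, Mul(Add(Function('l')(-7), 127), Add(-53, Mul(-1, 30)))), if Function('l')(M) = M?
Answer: 9960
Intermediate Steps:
Mul(-1, Mul(Add(Function('l')(-7), 127), Add(-53, Mul(-1, 30)))) = Mul(-1, Mul(Add(-7, 127), Add(-53, Mul(-1, 30)))) = Mul(-1, Mul(120, Add(-53, -30))) = Mul(-1, Mul(120, -83)) = Mul(-1, -9960) = 9960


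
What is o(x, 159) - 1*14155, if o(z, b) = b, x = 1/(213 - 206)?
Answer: -13996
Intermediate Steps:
x = ⅐ (x = 1/7 = ⅐ ≈ 0.14286)
o(x, 159) - 1*14155 = 159 - 1*14155 = 159 - 14155 = -13996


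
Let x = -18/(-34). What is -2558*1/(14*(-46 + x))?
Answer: 21743/5411 ≈ 4.0183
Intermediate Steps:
x = 9/17 (x = -18*(-1/34) = 9/17 ≈ 0.52941)
-2558*1/(14*(-46 + x)) = -2558*1/(14*(-46 + 9/17)) = -2558/((-773/17*14)) = -2558/(-10822/17) = -2558*(-17/10822) = 21743/5411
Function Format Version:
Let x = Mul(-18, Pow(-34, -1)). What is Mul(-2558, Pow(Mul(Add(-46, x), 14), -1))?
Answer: Rational(21743, 5411) ≈ 4.0183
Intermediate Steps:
x = Rational(9, 17) (x = Mul(-18, Rational(-1, 34)) = Rational(9, 17) ≈ 0.52941)
Mul(-2558, Pow(Mul(Add(-46, x), 14), -1)) = Mul(-2558, Pow(Mul(Add(-46, Rational(9, 17)), 14), -1)) = Mul(-2558, Pow(Mul(Rational(-773, 17), 14), -1)) = Mul(-2558, Pow(Rational(-10822, 17), -1)) = Mul(-2558, Rational(-17, 10822)) = Rational(21743, 5411)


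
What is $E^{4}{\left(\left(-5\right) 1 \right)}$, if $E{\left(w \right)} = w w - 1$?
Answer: $331776$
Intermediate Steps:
$E{\left(w \right)} = -1 + w^{2}$ ($E{\left(w \right)} = w^{2} - 1 = -1 + w^{2}$)
$E^{4}{\left(\left(-5\right) 1 \right)} = \left(-1 + \left(\left(-5\right) 1\right)^{2}\right)^{4} = \left(-1 + \left(-5\right)^{2}\right)^{4} = \left(-1 + 25\right)^{4} = 24^{4} = 331776$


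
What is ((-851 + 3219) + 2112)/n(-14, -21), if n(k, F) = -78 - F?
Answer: -4480/57 ≈ -78.596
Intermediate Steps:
((-851 + 3219) + 2112)/n(-14, -21) = ((-851 + 3219) + 2112)/(-78 - 1*(-21)) = (2368 + 2112)/(-78 + 21) = 4480/(-57) = 4480*(-1/57) = -4480/57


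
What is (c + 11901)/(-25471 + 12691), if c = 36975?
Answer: -4073/1065 ≈ -3.8244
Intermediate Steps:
(c + 11901)/(-25471 + 12691) = (36975 + 11901)/(-25471 + 12691) = 48876/(-12780) = 48876*(-1/12780) = -4073/1065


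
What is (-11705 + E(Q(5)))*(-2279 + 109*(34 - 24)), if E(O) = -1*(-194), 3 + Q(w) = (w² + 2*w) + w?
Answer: 13686579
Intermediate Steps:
Q(w) = -3 + w² + 3*w (Q(w) = -3 + ((w² + 2*w) + w) = -3 + (w² + 3*w) = -3 + w² + 3*w)
E(O) = 194
(-11705 + E(Q(5)))*(-2279 + 109*(34 - 24)) = (-11705 + 194)*(-2279 + 109*(34 - 24)) = -11511*(-2279 + 109*10) = -11511*(-2279 + 1090) = -11511*(-1189) = 13686579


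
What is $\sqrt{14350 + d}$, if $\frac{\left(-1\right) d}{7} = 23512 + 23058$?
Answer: $14 i \sqrt{1590} \approx 558.25 i$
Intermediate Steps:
$d = -325990$ ($d = - 7 \left(23512 + 23058\right) = \left(-7\right) 46570 = -325990$)
$\sqrt{14350 + d} = \sqrt{14350 - 325990} = \sqrt{-311640} = 14 i \sqrt{1590}$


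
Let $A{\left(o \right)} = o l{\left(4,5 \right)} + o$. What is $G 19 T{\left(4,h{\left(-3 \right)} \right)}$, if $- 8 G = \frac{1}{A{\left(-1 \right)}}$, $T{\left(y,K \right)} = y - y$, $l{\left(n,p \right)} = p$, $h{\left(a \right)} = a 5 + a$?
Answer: $0$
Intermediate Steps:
$h{\left(a \right)} = 6 a$ ($h{\left(a \right)} = 5 a + a = 6 a$)
$T{\left(y,K \right)} = 0$
$A{\left(o \right)} = 6 o$ ($A{\left(o \right)} = o 5 + o = 5 o + o = 6 o$)
$G = \frac{1}{48}$ ($G = - \frac{1}{8 \cdot 6 \left(-1\right)} = - \frac{1}{8 \left(-6\right)} = \left(- \frac{1}{8}\right) \left(- \frac{1}{6}\right) = \frac{1}{48} \approx 0.020833$)
$G 19 T{\left(4,h{\left(-3 \right)} \right)} = \frac{1}{48} \cdot 19 \cdot 0 = \frac{19}{48} \cdot 0 = 0$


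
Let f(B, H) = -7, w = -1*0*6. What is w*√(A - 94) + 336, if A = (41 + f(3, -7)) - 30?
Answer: 336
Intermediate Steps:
w = 0 (w = 0*6 = 0)
A = 4 (A = (41 - 7) - 30 = 34 - 30 = 4)
w*√(A - 94) + 336 = 0*√(4 - 94) + 336 = 0*√(-90) + 336 = 0*(3*I*√10) + 336 = 0 + 336 = 336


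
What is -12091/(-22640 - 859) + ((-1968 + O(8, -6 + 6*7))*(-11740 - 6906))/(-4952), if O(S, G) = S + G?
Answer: -105370561808/14545881 ≈ -7244.0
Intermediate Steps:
O(S, G) = G + S
-12091/(-22640 - 859) + ((-1968 + O(8, -6 + 6*7))*(-11740 - 6906))/(-4952) = -12091/(-22640 - 859) + ((-1968 + ((-6 + 6*7) + 8))*(-11740 - 6906))/(-4952) = -12091/(-23499) + ((-1968 + ((-6 + 42) + 8))*(-18646))*(-1/4952) = -12091*(-1/23499) + ((-1968 + (36 + 8))*(-18646))*(-1/4952) = 12091/23499 + ((-1968 + 44)*(-18646))*(-1/4952) = 12091/23499 - 1924*(-18646)*(-1/4952) = 12091/23499 + 35874904*(-1/4952) = 12091/23499 - 4484363/619 = -105370561808/14545881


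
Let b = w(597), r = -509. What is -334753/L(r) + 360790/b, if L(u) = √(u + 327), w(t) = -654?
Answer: -1655/3 + 334753*I*√182/182 ≈ -551.67 + 24814.0*I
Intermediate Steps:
b = -654
L(u) = √(327 + u)
-334753/L(r) + 360790/b = -334753/√(327 - 509) + 360790/(-654) = -334753*(-I*√182/182) + 360790*(-1/654) = -334753*(-I*√182/182) - 1655/3 = -(-334753)*I*√182/182 - 1655/3 = 334753*I*√182/182 - 1655/3 = -1655/3 + 334753*I*√182/182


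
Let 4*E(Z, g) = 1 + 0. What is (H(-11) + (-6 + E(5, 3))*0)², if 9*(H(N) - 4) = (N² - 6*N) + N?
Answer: 44944/81 ≈ 554.86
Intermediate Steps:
E(Z, g) = ¼ (E(Z, g) = (1 + 0)/4 = (¼)*1 = ¼)
H(N) = 4 - 5*N/9 + N²/9 (H(N) = 4 + ((N² - 6*N) + N)/9 = 4 + (N² - 5*N)/9 = 4 + (-5*N/9 + N²/9) = 4 - 5*N/9 + N²/9)
(H(-11) + (-6 + E(5, 3))*0)² = ((4 - 5/9*(-11) + (⅑)*(-11)²) + (-6 + ¼)*0)² = ((4 + 55/9 + (⅑)*121) - 23/4*0)² = ((4 + 55/9 + 121/9) + 0)² = (212/9 + 0)² = (212/9)² = 44944/81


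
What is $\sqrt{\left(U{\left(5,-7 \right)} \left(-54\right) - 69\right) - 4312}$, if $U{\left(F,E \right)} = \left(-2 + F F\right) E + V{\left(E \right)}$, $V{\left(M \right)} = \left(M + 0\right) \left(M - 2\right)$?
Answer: $\sqrt{911} \approx 30.183$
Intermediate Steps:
$V{\left(M \right)} = M \left(-2 + M\right)$
$U{\left(F,E \right)} = E \left(-2 + E\right) + E \left(-2 + F^{2}\right)$ ($U{\left(F,E \right)} = \left(-2 + F F\right) E + E \left(-2 + E\right) = \left(-2 + F^{2}\right) E + E \left(-2 + E\right) = E \left(-2 + F^{2}\right) + E \left(-2 + E\right) = E \left(-2 + E\right) + E \left(-2 + F^{2}\right)$)
$\sqrt{\left(U{\left(5,-7 \right)} \left(-54\right) - 69\right) - 4312} = \sqrt{\left(- 7 \left(-4 - 7 + 5^{2}\right) \left(-54\right) - 69\right) - 4312} = \sqrt{\left(- 7 \left(-4 - 7 + 25\right) \left(-54\right) - 69\right) - 4312} = \sqrt{\left(\left(-7\right) 14 \left(-54\right) - 69\right) - 4312} = \sqrt{\left(\left(-98\right) \left(-54\right) - 69\right) - 4312} = \sqrt{\left(5292 - 69\right) - 4312} = \sqrt{5223 - 4312} = \sqrt{911}$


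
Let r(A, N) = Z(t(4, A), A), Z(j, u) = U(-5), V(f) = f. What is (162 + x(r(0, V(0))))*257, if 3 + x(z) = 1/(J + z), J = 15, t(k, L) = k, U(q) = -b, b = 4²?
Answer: 40606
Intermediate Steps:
b = 16
U(q) = -16 (U(q) = -1*16 = -16)
Z(j, u) = -16
r(A, N) = -16
x(z) = -3 + 1/(15 + z)
(162 + x(r(0, V(0))))*257 = (162 + (-44 - 3*(-16))/(15 - 16))*257 = (162 + (-44 + 48)/(-1))*257 = (162 - 1*4)*257 = (162 - 4)*257 = 158*257 = 40606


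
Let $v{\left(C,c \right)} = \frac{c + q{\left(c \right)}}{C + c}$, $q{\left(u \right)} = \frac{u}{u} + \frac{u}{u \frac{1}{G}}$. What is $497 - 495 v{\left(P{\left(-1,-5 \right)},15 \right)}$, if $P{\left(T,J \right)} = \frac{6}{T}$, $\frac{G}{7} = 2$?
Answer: $-1153$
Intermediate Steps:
$G = 14$ ($G = 7 \cdot 2 = 14$)
$q{\left(u \right)} = 15$ ($q{\left(u \right)} = \frac{u}{u} + \frac{u}{u \frac{1}{14}} = 1 + \frac{u}{u \frac{1}{14}} = 1 + \frac{u}{\frac{1}{14} u} = 1 + u \frac{14}{u} = 1 + 14 = 15$)
$v{\left(C,c \right)} = \frac{15 + c}{C + c}$ ($v{\left(C,c \right)} = \frac{c + 15}{C + c} = \frac{15 + c}{C + c}$)
$497 - 495 v{\left(P{\left(-1,-5 \right)},15 \right)} = 497 - 495 \frac{15 + 15}{\frac{6}{-1} + 15} = 497 - 495 \frac{1}{6 \left(-1\right) + 15} \cdot 30 = 497 - 495 \frac{1}{-6 + 15} \cdot 30 = 497 - 495 \cdot \frac{1}{9} \cdot 30 = 497 - 1650 = -1153$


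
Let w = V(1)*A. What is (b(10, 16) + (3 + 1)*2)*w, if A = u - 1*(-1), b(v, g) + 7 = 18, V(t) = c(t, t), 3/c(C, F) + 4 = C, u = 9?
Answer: -190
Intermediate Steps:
c(C, F) = 3/(-4 + C)
V(t) = 3/(-4 + t)
b(v, g) = 11 (b(v, g) = -7 + 18 = 11)
A = 10 (A = 9 - 1*(-1) = 9 + 1 = 10)
w = -10 (w = (3/(-4 + 1))*10 = (3/(-3))*10 = (3*(-⅓))*10 = -1*10 = -10)
(b(10, 16) + (3 + 1)*2)*w = (11 + (3 + 1)*2)*(-10) = (11 + 4*2)*(-10) = (11 + 8)*(-10) = 19*(-10) = -190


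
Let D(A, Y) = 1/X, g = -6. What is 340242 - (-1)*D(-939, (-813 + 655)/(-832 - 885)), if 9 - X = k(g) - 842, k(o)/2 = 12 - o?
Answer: 277297231/815 ≈ 3.4024e+5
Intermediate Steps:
k(o) = 24 - 2*o (k(o) = 2*(12 - o) = 24 - 2*o)
X = 815 (X = 9 - ((24 - 2*(-6)) - 842) = 9 - ((24 + 12) - 842) = 9 - (36 - 842) = 9 - 1*(-806) = 9 + 806 = 815)
D(A, Y) = 1/815
340242 - (-1)*D(-939, (-813 + 655)/(-832 - 885)) = 340242 - (-1)/815 = 340242 - 1*(-1/815) = 340242 + 1/815 = 277297231/815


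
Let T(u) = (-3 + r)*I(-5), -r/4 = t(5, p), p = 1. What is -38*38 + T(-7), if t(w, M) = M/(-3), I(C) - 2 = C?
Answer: -1439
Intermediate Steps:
I(C) = 2 + C
t(w, M) = -M/3 (t(w, M) = M*(-⅓) = -M/3)
r = 4/3 (r = -(-4)/3 = -4*(-⅓) = 4/3 ≈ 1.3333)
T(u) = 5 (T(u) = (-3 + 4/3)*(2 - 5) = -5/3*(-3) = 5)
-38*38 + T(-7) = -38*38 + 5 = -1444 + 5 = -1439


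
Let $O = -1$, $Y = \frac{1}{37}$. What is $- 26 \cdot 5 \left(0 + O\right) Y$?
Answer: $\frac{130}{37} \approx 3.5135$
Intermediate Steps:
$Y = \frac{1}{37} \approx 0.027027$
$- 26 \cdot 5 \left(0 + O\right) Y = - 26 \cdot 5 \left(0 - 1\right) \frac{1}{37} = - 26 \cdot 5 \left(-1\right) \frac{1}{37} = \left(-26\right) \left(-5\right) \frac{1}{37} = 130 \cdot \frac{1}{37} = \frac{130}{37}$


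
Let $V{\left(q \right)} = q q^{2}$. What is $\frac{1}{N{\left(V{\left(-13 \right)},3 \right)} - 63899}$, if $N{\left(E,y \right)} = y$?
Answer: $- \frac{1}{63896} \approx -1.565 \cdot 10^{-5}$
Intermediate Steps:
$V{\left(q \right)} = q^{3}$
$\frac{1}{N{\left(V{\left(-13 \right)},3 \right)} - 63899} = \frac{1}{3 - 63899} = \frac{1}{-63896} = - \frac{1}{63896}$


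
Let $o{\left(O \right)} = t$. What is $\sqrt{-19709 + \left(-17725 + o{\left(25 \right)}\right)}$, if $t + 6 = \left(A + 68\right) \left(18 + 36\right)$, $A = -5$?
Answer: $3 i \sqrt{3782} \approx 184.49 i$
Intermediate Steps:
$t = 3396$ ($t = -6 + \left(-5 + 68\right) \left(18 + 36\right) = -6 + 63 \cdot 54 = -6 + 3402 = 3396$)
$o{\left(O \right)} = 3396$
$\sqrt{-19709 + \left(-17725 + o{\left(25 \right)}\right)} = \sqrt{-19709 + \left(-17725 + 3396\right)} = \sqrt{-19709 - 14329} = \sqrt{-34038} = 3 i \sqrt{3782}$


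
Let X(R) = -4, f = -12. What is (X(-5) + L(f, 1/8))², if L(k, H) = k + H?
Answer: 16129/64 ≈ 252.02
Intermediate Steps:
L(k, H) = H + k
(X(-5) + L(f, 1/8))² = (-4 + (1/8 - 12))² = (-4 + (⅛ - 12))² = (-4 - 95/8)² = (-127/8)² = 16129/64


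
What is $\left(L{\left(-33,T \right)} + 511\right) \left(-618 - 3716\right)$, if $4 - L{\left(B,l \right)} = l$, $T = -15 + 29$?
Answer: $-2171334$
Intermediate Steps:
$T = 14$
$L{\left(B,l \right)} = 4 - l$
$\left(L{\left(-33,T \right)} + 511\right) \left(-618 - 3716\right) = \left(\left(4 - 14\right) + 511\right) \left(-618 - 3716\right) = \left(\left(4 - 14\right) + 511\right) \left(-4334\right) = \left(-10 + 511\right) \left(-4334\right) = 501 \left(-4334\right) = -2171334$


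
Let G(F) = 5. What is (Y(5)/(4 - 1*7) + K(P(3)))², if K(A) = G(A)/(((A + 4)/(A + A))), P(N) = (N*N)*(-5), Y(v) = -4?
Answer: 2292196/15129 ≈ 151.51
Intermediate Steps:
P(N) = -5*N² (P(N) = N²*(-5) = -5*N²)
K(A) = 10*A/(4 + A) (K(A) = 5/(((A + 4)/(A + A))) = 5/(((4 + A)/((2*A)))) = 5/(((4 + A)*(1/(2*A)))) = 5/(((4 + A)/(2*A))) = 5*(2*A/(4 + A)) = 10*A/(4 + A))
(Y(5)/(4 - 1*7) + K(P(3)))² = (-4/(4 - 1*7) + 10*(-5*3²)/(4 - 5*3²))² = (-4/(4 - 7) + 10*(-5*9)/(4 - 5*9))² = (-4/(-3) + 10*(-45)/(4 - 45))² = (-4*(-⅓) + 10*(-45)/(-41))² = (4/3 + 10*(-45)*(-1/41))² = (4/3 + 450/41)² = (1514/123)² = 2292196/15129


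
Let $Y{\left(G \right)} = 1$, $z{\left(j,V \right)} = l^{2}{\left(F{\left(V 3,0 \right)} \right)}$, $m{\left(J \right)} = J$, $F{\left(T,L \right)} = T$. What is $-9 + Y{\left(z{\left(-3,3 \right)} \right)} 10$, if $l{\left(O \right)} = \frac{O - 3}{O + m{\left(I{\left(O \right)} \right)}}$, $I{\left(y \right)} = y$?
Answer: $1$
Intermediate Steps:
$l{\left(O \right)} = \frac{-3 + O}{2 O}$ ($l{\left(O \right)} = \frac{O - 3}{O + O} = \frac{-3 + O}{2 O}$)
$z{\left(j,V \right)} = \frac{\left(-3 + 3 V\right)^{2}}{36 V^{2}}$ ($z{\left(j,V \right)} = \left(\frac{-3 + V 3}{2 V 3}\right)^{2} = \left(\frac{-3 + 3 V}{2 \cdot 3 V}\right)^{2} = \left(\frac{\frac{1}{3 V} \left(-3 + 3 V\right)}{2}\right)^{2} = \left(\frac{-3 + 3 V}{6 V}\right)^{2} = \frac{\left(-3 + 3 V\right)^{2}}{36 V^{2}}$)
$-9 + Y{\left(z{\left(-3,3 \right)} \right)} 10 = -9 + 1 \cdot 10 = -9 + 10 = 1$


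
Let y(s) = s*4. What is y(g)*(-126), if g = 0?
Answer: 0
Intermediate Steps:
y(s) = 4*s
y(g)*(-126) = (4*0)*(-126) = 0*(-126) = 0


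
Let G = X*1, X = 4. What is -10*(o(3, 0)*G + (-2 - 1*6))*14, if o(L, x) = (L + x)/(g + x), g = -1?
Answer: 2800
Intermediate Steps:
o(L, x) = (L + x)/(-1 + x)
G = 4 (G = 4*1 = 4)
-10*(o(3, 0)*G + (-2 - 1*6))*14 = -10*(((3 + 0)/(-1 + 0))*4 + (-2 - 1*6))*14 = -10*((3/(-1))*4 + (-2 - 6))*14 = -10*(-1*3*4 - 8)*14 = -10*(-3*4 - 8)*14 = -10*(-12 - 8)*14 = -10*(-20)*14 = 200*14 = 2800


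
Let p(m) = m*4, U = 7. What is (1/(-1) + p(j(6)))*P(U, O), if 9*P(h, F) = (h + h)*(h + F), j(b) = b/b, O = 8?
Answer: 70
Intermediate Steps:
j(b) = 1
P(h, F) = 2*h*(F + h)/9 (P(h, F) = ((h + h)*(h + F))/9 = ((2*h)*(F + h))/9 = (2*h*(F + h))/9 = 2*h*(F + h)/9)
p(m) = 4*m
(1/(-1) + p(j(6)))*P(U, O) = (1/(-1) + 4*1)*((2/9)*7*(8 + 7)) = (-1 + 4)*((2/9)*7*15) = 3*(70/3) = 70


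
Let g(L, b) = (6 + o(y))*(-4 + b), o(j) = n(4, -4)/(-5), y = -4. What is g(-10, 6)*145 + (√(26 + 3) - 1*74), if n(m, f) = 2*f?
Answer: 2130 + √29 ≈ 2135.4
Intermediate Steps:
o(j) = 8/5 (o(j) = (2*(-4))/(-5) = -8*(-⅕) = 8/5)
g(L, b) = -152/5 + 38*b/5 (g(L, b) = (6 + 8/5)*(-4 + b) = 38*(-4 + b)/5 = -152/5 + 38*b/5)
g(-10, 6)*145 + (√(26 + 3) - 1*74) = (-152/5 + (38/5)*6)*145 + (√(26 + 3) - 1*74) = (-152/5 + 228/5)*145 + (√29 - 74) = (76/5)*145 + (-74 + √29) = 2204 + (-74 + √29) = 2130 + √29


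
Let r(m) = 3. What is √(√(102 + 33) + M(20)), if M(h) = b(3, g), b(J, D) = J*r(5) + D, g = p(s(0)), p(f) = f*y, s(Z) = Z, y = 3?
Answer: √(9 + 3*√15) ≈ 4.5408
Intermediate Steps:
p(f) = 3*f (p(f) = f*3 = 3*f)
g = 0 (g = 3*0 = 0)
b(J, D) = D + 3*J (b(J, D) = J*3 + D = 3*J + D = D + 3*J)
M(h) = 9 (M(h) = 0 + 3*3 = 0 + 9 = 9)
√(√(102 + 33) + M(20)) = √(√(102 + 33) + 9) = √(√135 + 9) = √(3*√15 + 9) = √(9 + 3*√15)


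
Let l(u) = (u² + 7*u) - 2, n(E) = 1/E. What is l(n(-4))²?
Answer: 3481/256 ≈ 13.598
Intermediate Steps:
l(u) = -2 + u² + 7*u
l(n(-4))² = (-2 + (1/(-4))² + 7/(-4))² = (-2 + (-¼)² + 7*(-¼))² = (-2 + 1/16 - 7/4)² = (-59/16)² = 3481/256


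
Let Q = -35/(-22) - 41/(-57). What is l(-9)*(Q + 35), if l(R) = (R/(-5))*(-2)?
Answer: -140361/1045 ≈ -134.32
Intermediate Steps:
Q = 2897/1254 (Q = -35*(-1/22) - 41*(-1/57) = 35/22 + 41/57 = 2897/1254 ≈ 2.3102)
l(R) = 2*R/5 (l(R) = (R*(-⅕))*(-2) = -R/5*(-2) = 2*R/5)
l(-9)*(Q + 35) = ((⅖)*(-9))*(2897/1254 + 35) = -18/5*46787/1254 = -140361/1045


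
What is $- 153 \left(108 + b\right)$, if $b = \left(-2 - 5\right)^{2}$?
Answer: $-24021$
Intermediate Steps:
$b = 49$ ($b = \left(-7\right)^{2} = 49$)
$- 153 \left(108 + b\right) = - 153 \left(108 + 49\right) = \left(-153\right) 157 = -24021$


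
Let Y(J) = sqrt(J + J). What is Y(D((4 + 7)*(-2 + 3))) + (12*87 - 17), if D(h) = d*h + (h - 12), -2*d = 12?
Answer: 1027 + I*sqrt(134) ≈ 1027.0 + 11.576*I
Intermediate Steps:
d = -6 (d = -1/2*12 = -6)
D(h) = -12 - 5*h (D(h) = -6*h + (h - 12) = -6*h + (-12 + h) = -12 - 5*h)
Y(J) = sqrt(2)*sqrt(J) (Y(J) = sqrt(2*J) = sqrt(2)*sqrt(J))
Y(D((4 + 7)*(-2 + 3))) + (12*87 - 17) = sqrt(2)*sqrt(-12 - 5*(4 + 7)*(-2 + 3)) + (12*87 - 17) = sqrt(2)*sqrt(-12 - 55) + (1044 - 17) = sqrt(2)*sqrt(-12 - 5*11) + 1027 = sqrt(2)*sqrt(-12 - 55) + 1027 = sqrt(2)*sqrt(-67) + 1027 = sqrt(2)*(I*sqrt(67)) + 1027 = I*sqrt(134) + 1027 = 1027 + I*sqrt(134)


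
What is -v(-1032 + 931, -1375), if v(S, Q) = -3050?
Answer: 3050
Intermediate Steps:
-v(-1032 + 931, -1375) = -1*(-3050) = 3050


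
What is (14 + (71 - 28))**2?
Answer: 3249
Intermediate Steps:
(14 + (71 - 28))**2 = (14 + 43)**2 = 57**2 = 3249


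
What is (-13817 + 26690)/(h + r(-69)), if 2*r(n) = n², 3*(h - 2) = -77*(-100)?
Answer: 77238/29695 ≈ 2.6010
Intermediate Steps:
h = 7706/3 (h = 2 + (-77*(-100))/3 = 2 + (⅓)*7700 = 2 + 7700/3 = 7706/3 ≈ 2568.7)
r(n) = n²/2
(-13817 + 26690)/(h + r(-69)) = (-13817 + 26690)/(7706/3 + (½)*(-69)²) = 12873/(7706/3 + (½)*4761) = 12873/(7706/3 + 4761/2) = 12873/(29695/6) = 12873*(6/29695) = 77238/29695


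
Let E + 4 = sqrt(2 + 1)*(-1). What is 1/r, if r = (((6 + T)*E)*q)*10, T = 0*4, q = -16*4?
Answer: 1/12480 - sqrt(3)/49920 ≈ 4.5432e-5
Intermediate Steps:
q = -64
E = -4 - sqrt(3) (E = -4 + sqrt(2 + 1)*(-1) = -4 + sqrt(3)*(-1) = -4 - sqrt(3) ≈ -5.7320)
T = 0
r = 15360 + 3840*sqrt(3) (r = (((6 + 0)*(-4 - sqrt(3)))*(-64))*10 = ((6*(-4 - sqrt(3)))*(-64))*10 = ((-24 - 6*sqrt(3))*(-64))*10 = (1536 + 384*sqrt(3))*10 = 15360 + 3840*sqrt(3) ≈ 22011.)
1/r = 1/(15360 + 3840*sqrt(3))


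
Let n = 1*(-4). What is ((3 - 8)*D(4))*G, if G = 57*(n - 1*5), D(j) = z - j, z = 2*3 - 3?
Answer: -2565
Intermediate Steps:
z = 3 (z = 6 - 3 = 3)
n = -4
D(j) = 3 - j
G = -513 (G = 57*(-4 - 1*5) = 57*(-4 - 5) = 57*(-9) = -513)
((3 - 8)*D(4))*G = ((3 - 8)*(3 - 1*4))*(-513) = -5*(3 - 4)*(-513) = -5*(-1)*(-513) = 5*(-513) = -2565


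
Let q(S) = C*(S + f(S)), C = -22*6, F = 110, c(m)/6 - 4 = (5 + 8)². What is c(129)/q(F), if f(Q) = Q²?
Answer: -173/268620 ≈ -0.00064403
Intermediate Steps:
c(m) = 1038 (c(m) = 24 + 6*(5 + 8)² = 24 + 6*13² = 24 + 6*169 = 24 + 1014 = 1038)
C = -132
q(S) = -132*S - 132*S² (q(S) = -132*(S + S²) = -132*S - 132*S²)
c(129)/q(F) = 1038/((132*110*(-1 - 1*110))) = 1038/((132*110*(-1 - 110))) = 1038/((132*110*(-111))) = 1038/(-1611720) = 1038*(-1/1611720) = -173/268620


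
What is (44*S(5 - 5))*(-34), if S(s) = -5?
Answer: 7480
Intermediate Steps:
(44*S(5 - 5))*(-34) = (44*(-5))*(-34) = -220*(-34) = 7480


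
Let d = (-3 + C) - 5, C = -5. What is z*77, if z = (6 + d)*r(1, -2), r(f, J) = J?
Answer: 1078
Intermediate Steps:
d = -13 (d = (-3 - 5) - 5 = -8 - 5 = -13)
z = 14 (z = (6 - 13)*(-2) = -7*(-2) = 14)
z*77 = 14*77 = 1078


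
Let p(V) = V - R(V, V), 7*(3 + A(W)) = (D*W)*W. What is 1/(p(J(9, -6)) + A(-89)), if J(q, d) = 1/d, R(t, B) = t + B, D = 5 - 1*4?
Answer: 42/47407 ≈ 0.00088594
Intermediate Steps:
D = 1 (D = 5 - 4 = 1)
R(t, B) = B + t
A(W) = -3 + W**2/7 (A(W) = -3 + ((1*W)*W)/7 = -3 + (W*W)/7 = -3 + W**2/7)
p(V) = -V (p(V) = V - (V + V) = V - 2*V = -V)
1/(p(J(9, -6)) + A(-89)) = 1/(-1/(-6) + (-3 + (1/7)*(-89)**2)) = 1/(-1*(-1/6) + (-3 + (1/7)*7921)) = 1/(1/6 + (-3 + 7921/7)) = 1/(1/6 + 7900/7) = 1/(47407/42) = 42/47407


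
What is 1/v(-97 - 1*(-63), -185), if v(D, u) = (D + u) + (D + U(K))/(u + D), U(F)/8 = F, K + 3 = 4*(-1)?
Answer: -73/15957 ≈ -0.0045748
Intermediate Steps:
K = -7 (K = -3 + 4*(-1) = -3 - 4 = -7)
U(F) = 8*F
v(D, u) = D + u + (-56 + D)/(D + u) (v(D, u) = (D + u) + (D + 8*(-7))/(u + D) = (D + u) + (D - 56)/(D + u) = (D + u) + (-56 + D)/(D + u) = D + u + (-56 + D)/(D + u))
1/v(-97 - 1*(-63), -185) = 1/((-56 + (-97 - 1*(-63)) + (-97 - 1*(-63))² + (-185)² + 2*(-97 - 1*(-63))*(-185))/((-97 - 1*(-63)) - 185)) = 1/((-56 + (-97 + 63) + (-97 + 63)² + 34225 + 2*(-97 + 63)*(-185))/((-97 + 63) - 185)) = 1/((-56 - 34 + (-34)² + 34225 + 2*(-34)*(-185))/(-34 - 185)) = 1/((-56 - 34 + 1156 + 34225 + 12580)/(-219)) = 1/(-1/219*47871) = 1/(-15957/73) = -73/15957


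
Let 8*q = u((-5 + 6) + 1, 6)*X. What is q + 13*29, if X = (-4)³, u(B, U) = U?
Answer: 329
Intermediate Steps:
X = -64
q = -48 (q = (6*(-64))/8 = (⅛)*(-384) = -48)
q + 13*29 = -48 + 13*29 = -48 + 377 = 329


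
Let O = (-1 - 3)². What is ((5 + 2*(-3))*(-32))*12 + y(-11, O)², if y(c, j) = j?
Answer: 640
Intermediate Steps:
O = 16 (O = (-4)² = 16)
((5 + 2*(-3))*(-32))*12 + y(-11, O)² = ((5 + 2*(-3))*(-32))*12 + 16² = ((5 - 6)*(-32))*12 + 256 = -1*(-32)*12 + 256 = 32*12 + 256 = 384 + 256 = 640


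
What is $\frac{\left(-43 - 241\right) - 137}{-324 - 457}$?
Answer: $\frac{421}{781} \approx 0.53905$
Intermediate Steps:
$\frac{\left(-43 - 241\right) - 137}{-324 - 457} = \frac{-284 - 137}{-781} = \left(-421\right) \left(- \frac{1}{781}\right) = \frac{421}{781}$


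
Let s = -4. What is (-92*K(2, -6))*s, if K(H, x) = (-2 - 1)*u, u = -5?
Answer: 5520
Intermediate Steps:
K(H, x) = 15 (K(H, x) = (-2 - 1)*(-5) = -3*(-5) = 15)
(-92*K(2, -6))*s = -92*15*(-4) = -1380*(-4) = 5520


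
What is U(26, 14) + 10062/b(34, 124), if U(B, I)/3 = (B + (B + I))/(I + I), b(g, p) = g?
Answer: 72117/238 ≈ 303.01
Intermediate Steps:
U(B, I) = 3*(I + 2*B)/(2*I) (U(B, I) = 3*((B + (B + I))/(I + I)) = 3*((I + 2*B)/((2*I))) = 3*((I + 2*B)*(1/(2*I))) = 3*((I + 2*B)/(2*I)) = 3*(I + 2*B)/(2*I))
U(26, 14) + 10062/b(34, 124) = (3/2 + 3*26/14) + 10062/34 = (3/2 + 3*26*(1/14)) + 10062*(1/34) = (3/2 + 39/7) + 5031/17 = 99/14 + 5031/17 = 72117/238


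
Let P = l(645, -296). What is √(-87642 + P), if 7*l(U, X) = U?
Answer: I*√4289943/7 ≈ 295.89*I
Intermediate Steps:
l(U, X) = U/7
P = 645/7 (P = (⅐)*645 = 645/7 ≈ 92.143)
√(-87642 + P) = √(-87642 + 645/7) = √(-612849/7) = I*√4289943/7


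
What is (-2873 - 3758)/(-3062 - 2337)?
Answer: 6631/5399 ≈ 1.2282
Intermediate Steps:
(-2873 - 3758)/(-3062 - 2337) = -6631/(-5399) = -6631*(-1/5399) = 6631/5399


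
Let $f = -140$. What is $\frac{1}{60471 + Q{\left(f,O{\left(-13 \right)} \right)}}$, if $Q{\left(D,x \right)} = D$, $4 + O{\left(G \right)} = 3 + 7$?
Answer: $\frac{1}{60331} \approx 1.6575 \cdot 10^{-5}$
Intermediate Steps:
$O{\left(G \right)} = 6$ ($O{\left(G \right)} = -4 + \left(3 + 7\right) = -4 + 10 = 6$)
$\frac{1}{60471 + Q{\left(f,O{\left(-13 \right)} \right)}} = \frac{1}{60471 - 140} = \frac{1}{60331}$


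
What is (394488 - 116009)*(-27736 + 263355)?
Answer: 65614943501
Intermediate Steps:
(394488 - 116009)*(-27736 + 263355) = 278479*235619 = 65614943501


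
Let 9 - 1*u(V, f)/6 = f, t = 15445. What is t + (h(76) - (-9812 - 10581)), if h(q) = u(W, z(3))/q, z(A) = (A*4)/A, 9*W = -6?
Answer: 1361859/38 ≈ 35838.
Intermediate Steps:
W = -⅔ (W = (⅑)*(-6) = -⅔ ≈ -0.66667)
z(A) = 4 (z(A) = (4*A)/A = 4)
u(V, f) = 54 - 6*f
h(q) = 30/q (h(q) = (54 - 6*4)/q = (54 - 24)/q = 30/q)
t + (h(76) - (-9812 - 10581)) = 15445 + (30/76 - (-9812 - 10581)) = 15445 + (30*(1/76) - 1*(-20393)) = 15445 + (15/38 + 20393) = 15445 + 774949/38 = 1361859/38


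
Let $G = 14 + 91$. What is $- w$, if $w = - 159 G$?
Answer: $16695$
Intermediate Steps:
$G = 105$
$w = -16695$ ($w = \left(-159\right) 105 = -16695$)
$- w = \left(-1\right) \left(-16695\right) = 16695$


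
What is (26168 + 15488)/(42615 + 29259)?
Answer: 20828/35937 ≈ 0.57957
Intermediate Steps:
(26168 + 15488)/(42615 + 29259) = 41656/71874 = 41656*(1/71874) = 20828/35937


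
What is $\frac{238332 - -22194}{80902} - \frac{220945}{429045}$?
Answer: $\frac{9390248528}{3471059859} \approx 2.7053$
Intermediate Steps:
$\frac{238332 - -22194}{80902} - \frac{220945}{429045} = \left(238332 + 22194\right) \frac{1}{80902} - \frac{44189}{85809} = 260526 \cdot \frac{1}{80902} - \frac{44189}{85809} = \frac{130263}{40451} - \frac{44189}{85809} = \frac{9390248528}{3471059859}$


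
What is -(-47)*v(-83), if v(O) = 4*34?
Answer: 6392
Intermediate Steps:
v(O) = 136
-(-47)*v(-83) = -(-47)*136 = -1*(-6392) = 6392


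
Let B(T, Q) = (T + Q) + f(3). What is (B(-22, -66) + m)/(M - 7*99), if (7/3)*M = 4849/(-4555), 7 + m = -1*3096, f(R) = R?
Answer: 25412345/5527713 ≈ 4.5973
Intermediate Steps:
m = -3103 (m = -7 - 1*3096 = -7 - 3096 = -3103)
M = -14547/31885 (M = 3*(4849/(-4555))/7 = 3*(4849*(-1/4555))/7 = (3/7)*(-4849/4555) = -14547/31885 ≈ -0.45623)
B(T, Q) = 3 + Q + T (B(T, Q) = (T + Q) + 3 = (Q + T) + 3 = 3 + Q + T)
(B(-22, -66) + m)/(M - 7*99) = ((3 - 66 - 22) - 3103)/(-14547/31885 - 7*99) = (-85 - 3103)/(-14547/31885 - 693) = -3188/(-22110852/31885) = -3188*(-31885/22110852) = 25412345/5527713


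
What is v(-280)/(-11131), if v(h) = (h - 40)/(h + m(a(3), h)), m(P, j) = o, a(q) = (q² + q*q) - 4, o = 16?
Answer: -40/367323 ≈ -0.00010890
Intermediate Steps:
a(q) = -4 + 2*q² (a(q) = (q² + q²) - 4 = 2*q² - 4 = -4 + 2*q²)
m(P, j) = 16
v(h) = (-40 + h)/(16 + h) (v(h) = (h - 40)/(h + 16) = (-40 + h)/(16 + h))
v(-280)/(-11131) = ((-40 - 280)/(16 - 280))/(-11131) = (-320/(-264))*(-1/11131) = -1/264*(-320)*(-1/11131) = (40/33)*(-1/11131) = -40/367323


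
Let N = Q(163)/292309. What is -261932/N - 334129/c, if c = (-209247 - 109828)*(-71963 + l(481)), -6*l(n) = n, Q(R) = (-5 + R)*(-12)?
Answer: 2640022190061880472099/65375521161450 ≈ 4.0382e+7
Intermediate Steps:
Q(R) = 60 - 12*R
l(n) = -n/6
N = -1896/292309 (N = (60 - 12*163)/292309 = (60 - 1956)*(1/292309) = -1896*1/292309 = -1896/292309 ≈ -0.0064863)
c = 137923040425/6 (c = (-209247 - 109828)*(-71963 - ⅙*481) = -319075*(-71963 - 481/6) = -319075*(-432259/6) = 137923040425/6 ≈ 2.2987e+10)
-261932/N - 334129/c = -261932/(-1896/292309) - 334129/137923040425/6 = -261932*(-292309/1896) - 334129*6/137923040425 = 19141270247/474 - 2004774/137923040425 = 2640022190061880472099/65375521161450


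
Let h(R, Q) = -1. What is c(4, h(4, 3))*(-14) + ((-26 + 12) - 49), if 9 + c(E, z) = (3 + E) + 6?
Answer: -119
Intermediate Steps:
c(E, z) = E (c(E, z) = -9 + ((3 + E) + 6) = -9 + (9 + E) = E)
c(4, h(4, 3))*(-14) + ((-26 + 12) - 49) = 4*(-14) + ((-26 + 12) - 49) = -56 + (-14 - 49) = -56 - 63 = -119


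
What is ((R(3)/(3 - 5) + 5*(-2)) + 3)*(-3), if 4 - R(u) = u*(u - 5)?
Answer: 36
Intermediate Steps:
R(u) = 4 - u*(-5 + u) (R(u) = 4 - u*(u - 5) = 4 - u*(-5 + u))
((R(3)/(3 - 5) + 5*(-2)) + 3)*(-3) = (((4 - 1*3² + 5*3)/(3 - 5) + 5*(-2)) + 3)*(-3) = (((4 - 1*9 + 15)/(-2) - 10) + 3)*(-3) = (((4 - 9 + 15)*(-½) - 10) + 3)*(-3) = ((10*(-½) - 10) + 3)*(-3) = ((-5 - 10) + 3)*(-3) = (-15 + 3)*(-3) = -12*(-3) = 36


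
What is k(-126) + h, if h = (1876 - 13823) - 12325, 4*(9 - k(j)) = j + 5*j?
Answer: -24074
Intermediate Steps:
k(j) = 9 - 3*j/2 (k(j) = 9 - (j + 5*j)/4 = 9 - 3*j/2)
h = -24272 (h = -11947 - 12325 = -24272)
k(-126) + h = (9 - 3/2*(-126)) - 24272 = (9 + 189) - 24272 = 198 - 24272 = -24074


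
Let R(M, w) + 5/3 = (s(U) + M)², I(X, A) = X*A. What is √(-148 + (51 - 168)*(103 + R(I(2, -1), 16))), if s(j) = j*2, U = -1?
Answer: 2*I*√3469 ≈ 117.8*I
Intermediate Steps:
s(j) = 2*j
I(X, A) = A*X
R(M, w) = -5/3 + (-2 + M)² (R(M, w) = -5/3 + (2*(-1) + M)² = -5/3 + (-2 + M)²)
√(-148 + (51 - 168)*(103 + R(I(2, -1), 16))) = √(-148 + (51 - 168)*(103 + (-5/3 + (-2 - 1*2)²))) = √(-148 - 117*(103 + (-5/3 + (-2 - 2)²))) = √(-148 - 117*(103 + (-5/3 + (-4)²))) = √(-148 - 117*(103 + (-5/3 + 16))) = √(-148 - 117*(103 + 43/3)) = √(-148 - 117*352/3) = √(-148 - 13728) = √(-13876) = 2*I*√3469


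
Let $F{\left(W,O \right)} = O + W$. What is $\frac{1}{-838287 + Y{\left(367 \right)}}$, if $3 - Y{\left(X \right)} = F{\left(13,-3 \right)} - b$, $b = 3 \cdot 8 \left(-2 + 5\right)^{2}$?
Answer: $- \frac{1}{838078} \approx -1.1932 \cdot 10^{-6}$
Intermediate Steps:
$b = 216$ ($b = 24 \cdot 3^{2} = 24 \cdot 9 = 216$)
$Y{\left(X \right)} = 209$ ($Y{\left(X \right)} = 3 - \left(\left(-3 + 13\right) - 216\right) = 3 - \left(10 - 216\right) = 3 - -206 = 3 + 206 = 209$)
$\frac{1}{-838287 + Y{\left(367 \right)}} = \frac{1}{-838287 + 209} = \frac{1}{-838078} = - \frac{1}{838078}$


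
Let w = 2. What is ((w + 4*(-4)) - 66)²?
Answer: 6400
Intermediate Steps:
((w + 4*(-4)) - 66)² = ((2 + 4*(-4)) - 66)² = ((2 - 16) - 66)² = (-14 - 66)² = (-80)² = 6400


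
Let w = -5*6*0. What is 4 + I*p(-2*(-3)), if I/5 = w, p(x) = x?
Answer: 4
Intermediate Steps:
w = 0 (w = -30*0 = 0)
I = 0 (I = 5*0 = 0)
4 + I*p(-2*(-3)) = 4 + 0*(-2*(-3)) = 4 + 0*6 = 4 + 0 = 4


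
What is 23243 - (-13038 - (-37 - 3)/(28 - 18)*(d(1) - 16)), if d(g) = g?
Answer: 36341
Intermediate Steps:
23243 - (-13038 - (-37 - 3)/(28 - 18)*(d(1) - 16)) = 23243 - (-13038 - (-37 - 3)/(28 - 18)*(1 - 16)) = 23243 - (-13038 - (-40/10)*(-15)) = 23243 - (-13038 - (-40*⅒)*(-15)) = 23243 - (-13038 - (-4)*(-15)) = 23243 - (-13038 - 1*60) = 23243 - (-13038 - 60) = 23243 - 1*(-13098) = 23243 + 13098 = 36341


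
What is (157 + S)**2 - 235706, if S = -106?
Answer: -233105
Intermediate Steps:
(157 + S)**2 - 235706 = (157 - 106)**2 - 235706 = 51**2 - 235706 = 2601 - 235706 = -233105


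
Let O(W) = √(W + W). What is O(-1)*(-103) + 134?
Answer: 134 - 103*I*√2 ≈ 134.0 - 145.66*I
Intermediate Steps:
O(W) = √2*√W (O(W) = √(2*W) = √2*√W)
O(-1)*(-103) + 134 = (√2*√(-1))*(-103) + 134 = (√2*I)*(-103) + 134 = (I*√2)*(-103) + 134 = -103*I*√2 + 134 = 134 - 103*I*√2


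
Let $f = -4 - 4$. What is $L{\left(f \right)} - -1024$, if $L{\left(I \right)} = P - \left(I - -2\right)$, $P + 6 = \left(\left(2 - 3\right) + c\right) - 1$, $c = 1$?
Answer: $1023$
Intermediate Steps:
$f = -8$
$P = -7$ ($P = -6 + \left(\left(\left(2 - 3\right) + 1\right) - 1\right) = -6 + \left(\left(-1 + 1\right) - 1\right) = -6 + \left(0 - 1\right) = -6 - 1 = -7$)
$L{\left(I \right)} = -9 - I$ ($L{\left(I \right)} = -7 - \left(I - -2\right) = -7 - \left(I + 2\right) = -7 - \left(2 + I\right) = -9 - I$)
$L{\left(f \right)} - -1024 = \left(-9 - -8\right) - -1024 = \left(-9 + 8\right) + 1024 = -1 + 1024 = 1023$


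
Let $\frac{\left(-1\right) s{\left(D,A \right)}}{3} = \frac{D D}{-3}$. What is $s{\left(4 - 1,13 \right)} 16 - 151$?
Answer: $-7$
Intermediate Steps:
$s{\left(D,A \right)} = D^{2}$ ($s{\left(D,A \right)} = - 3 \frac{D D}{-3} = - 3 D^{2} \left(- \frac{1}{3}\right) = - 3 \left(- \frac{D^{2}}{3}\right) = D^{2}$)
$s{\left(4 - 1,13 \right)} 16 - 151 = \left(4 - 1\right)^{2} \cdot 16 - 151 = 3^{2} \cdot 16 - 151 = 9 \cdot 16 - 151 = 144 - 151 = -7$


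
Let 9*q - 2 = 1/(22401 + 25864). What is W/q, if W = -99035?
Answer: -14339772825/32177 ≈ -4.4565e+5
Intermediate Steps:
q = 32177/144795 (q = 2/9 + 1/(9*(22401 + 25864)) = 2/9 + (1/9)/48265 = 2/9 + (1/9)*(1/48265) = 2/9 + 1/434385 = 32177/144795 ≈ 0.22222)
W/q = -99035/32177/144795 = -99035*144795/32177 = -14339772825/32177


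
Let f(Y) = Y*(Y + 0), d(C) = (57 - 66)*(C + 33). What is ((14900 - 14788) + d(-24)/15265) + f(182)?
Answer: 507347459/15265 ≈ 33236.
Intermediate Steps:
d(C) = -297 - 9*C (d(C) = -9*(33 + C) = -297 - 9*C)
f(Y) = Y² (f(Y) = Y*Y = Y²)
((14900 - 14788) + d(-24)/15265) + f(182) = ((14900 - 14788) + (-297 - 9*(-24))/15265) + 182² = (112 + (-297 + 216)*(1/15265)) + 33124 = (112 - 81*1/15265) + 33124 = (112 - 81/15265) + 33124 = 1709599/15265 + 33124 = 507347459/15265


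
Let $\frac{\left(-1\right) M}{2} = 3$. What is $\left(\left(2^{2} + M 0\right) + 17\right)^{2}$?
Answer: $441$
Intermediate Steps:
$M = -6$ ($M = \left(-2\right) 3 = -6$)
$\left(\left(2^{2} + M 0\right) + 17\right)^{2} = \left(\left(2^{2} - 0\right) + 17\right)^{2} = \left(\left(4 + 0\right) + 17\right)^{2} = \left(4 + 17\right)^{2} = 21^{2} = 441$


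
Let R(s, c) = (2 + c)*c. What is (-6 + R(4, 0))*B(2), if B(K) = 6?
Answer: -36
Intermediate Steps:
R(s, c) = c*(2 + c)
(-6 + R(4, 0))*B(2) = (-6 + 0*(2 + 0))*6 = (-6 + 0*2)*6 = (-6 + 0)*6 = -6*6 = -36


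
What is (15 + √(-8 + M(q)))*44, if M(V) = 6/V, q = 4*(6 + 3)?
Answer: 660 + 22*I*√282/3 ≈ 660.0 + 123.15*I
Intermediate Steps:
q = 36 (q = 4*9 = 36)
(15 + √(-8 + M(q)))*44 = (15 + √(-8 + 6/36))*44 = (15 + √(-8 + 6*(1/36)))*44 = (15 + √(-8 + ⅙))*44 = (15 + √(-47/6))*44 = (15 + I*√282/6)*44 = 660 + 22*I*√282/3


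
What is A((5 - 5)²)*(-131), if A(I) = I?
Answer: 0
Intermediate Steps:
A((5 - 5)²)*(-131) = (5 - 5)²*(-131) = 0²*(-131) = 0*(-131) = 0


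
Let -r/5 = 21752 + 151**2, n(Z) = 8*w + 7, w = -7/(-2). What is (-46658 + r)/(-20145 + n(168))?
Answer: 269423/20110 ≈ 13.397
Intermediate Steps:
w = 7/2 (w = -7*(-1/2) = 7/2 ≈ 3.5000)
n(Z) = 35 (n(Z) = 8*(7/2) + 7 = 28 + 7 = 35)
r = -222765 (r = -5*(21752 + 151**2) = -5*(21752 + 22801) = -5*44553 = -222765)
(-46658 + r)/(-20145 + n(168)) = (-46658 - 222765)/(-20145 + 35) = -269423/(-20110) = -269423*(-1/20110) = 269423/20110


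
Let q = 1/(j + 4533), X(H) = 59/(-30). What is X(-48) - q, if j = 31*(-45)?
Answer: -15431/7845 ≈ -1.9670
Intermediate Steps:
X(H) = -59/30 (X(H) = 59*(-1/30) = -59/30)
j = -1395
q = 1/3138 (q = 1/(-1395 + 4533) = 1/3138 ≈ 0.00031867)
X(-48) - q = -59/30 - 1*1/3138 = -59/30 - 1/3138 = -15431/7845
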